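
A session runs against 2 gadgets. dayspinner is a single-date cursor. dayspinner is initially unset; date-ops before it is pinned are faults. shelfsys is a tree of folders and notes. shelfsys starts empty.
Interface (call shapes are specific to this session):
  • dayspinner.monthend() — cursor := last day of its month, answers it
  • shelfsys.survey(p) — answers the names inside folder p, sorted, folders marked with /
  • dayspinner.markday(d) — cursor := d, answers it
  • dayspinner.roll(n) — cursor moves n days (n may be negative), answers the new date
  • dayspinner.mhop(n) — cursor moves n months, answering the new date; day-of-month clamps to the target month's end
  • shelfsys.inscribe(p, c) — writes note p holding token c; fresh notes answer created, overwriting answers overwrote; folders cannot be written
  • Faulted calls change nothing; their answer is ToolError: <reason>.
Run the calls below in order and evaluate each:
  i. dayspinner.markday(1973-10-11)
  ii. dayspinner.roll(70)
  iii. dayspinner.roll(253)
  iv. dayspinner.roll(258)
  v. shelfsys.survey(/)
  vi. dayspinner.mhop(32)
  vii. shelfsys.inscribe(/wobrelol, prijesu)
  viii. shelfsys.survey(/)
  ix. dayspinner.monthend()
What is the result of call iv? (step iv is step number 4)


Now I run markday passing d=1973-10-11, — result: 1973-10-11.
I run roll passing n=70: 1973-12-20.
Next I call roll passing n=253, → 1974-08-30.
I use roll passing n=258, and see 1975-05-15.
Invoking survey passing p=/, — result: [].
I call mhop passing n=32, and observe 1978-01-15.
Now I run inscribe passing p=/wobrelol, c=prijesu, → created.
I use survey passing p=/, — result: [wobrelol].
Then monthend, which returns 1978-01-31.

Answer: 1975-05-15


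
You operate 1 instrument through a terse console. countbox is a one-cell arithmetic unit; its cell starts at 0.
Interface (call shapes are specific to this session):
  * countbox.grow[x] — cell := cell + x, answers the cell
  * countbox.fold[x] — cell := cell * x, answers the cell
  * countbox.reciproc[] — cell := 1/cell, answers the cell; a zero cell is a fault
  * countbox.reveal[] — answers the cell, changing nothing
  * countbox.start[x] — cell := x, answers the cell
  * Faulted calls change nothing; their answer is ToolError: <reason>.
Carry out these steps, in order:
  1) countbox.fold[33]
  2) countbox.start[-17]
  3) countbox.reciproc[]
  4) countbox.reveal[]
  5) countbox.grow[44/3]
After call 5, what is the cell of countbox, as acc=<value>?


·→ countbox.fold(33)
·← 0
·→ countbox.start(-17)
·← -17
·→ countbox.reciproc()
·← -1/17
·→ countbox.reveal()
·← -1/17
·→ countbox.grow(44/3)
·← 745/51

Answer: acc=745/51


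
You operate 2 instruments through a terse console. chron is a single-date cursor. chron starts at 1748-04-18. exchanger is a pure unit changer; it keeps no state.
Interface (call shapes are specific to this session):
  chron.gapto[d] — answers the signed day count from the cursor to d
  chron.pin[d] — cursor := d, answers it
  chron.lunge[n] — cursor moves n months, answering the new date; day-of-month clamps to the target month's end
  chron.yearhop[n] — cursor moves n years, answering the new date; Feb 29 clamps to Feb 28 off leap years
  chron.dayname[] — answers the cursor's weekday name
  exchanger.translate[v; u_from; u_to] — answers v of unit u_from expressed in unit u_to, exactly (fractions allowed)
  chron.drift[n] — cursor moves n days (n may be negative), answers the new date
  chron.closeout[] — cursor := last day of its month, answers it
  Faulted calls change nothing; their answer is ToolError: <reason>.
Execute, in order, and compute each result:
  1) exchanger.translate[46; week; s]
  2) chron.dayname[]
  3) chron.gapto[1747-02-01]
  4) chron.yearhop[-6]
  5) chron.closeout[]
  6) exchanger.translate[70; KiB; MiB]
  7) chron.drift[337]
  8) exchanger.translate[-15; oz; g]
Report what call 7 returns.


! 1. exchanger.translate(46, week, s) -> 27820800
! 2. chron.dayname() -> Thursday
! 3. chron.gapto(1747-02-01) -> -442
! 4. chron.yearhop(-6) -> 1742-04-18
! 5. chron.closeout() -> 1742-04-30
! 6. exchanger.translate(70, KiB, MiB) -> 35/512
! 7. chron.drift(337) -> 1743-04-02
! 8. exchanger.translate(-15, oz, g) -> -136077711/320000

Answer: 1743-04-02


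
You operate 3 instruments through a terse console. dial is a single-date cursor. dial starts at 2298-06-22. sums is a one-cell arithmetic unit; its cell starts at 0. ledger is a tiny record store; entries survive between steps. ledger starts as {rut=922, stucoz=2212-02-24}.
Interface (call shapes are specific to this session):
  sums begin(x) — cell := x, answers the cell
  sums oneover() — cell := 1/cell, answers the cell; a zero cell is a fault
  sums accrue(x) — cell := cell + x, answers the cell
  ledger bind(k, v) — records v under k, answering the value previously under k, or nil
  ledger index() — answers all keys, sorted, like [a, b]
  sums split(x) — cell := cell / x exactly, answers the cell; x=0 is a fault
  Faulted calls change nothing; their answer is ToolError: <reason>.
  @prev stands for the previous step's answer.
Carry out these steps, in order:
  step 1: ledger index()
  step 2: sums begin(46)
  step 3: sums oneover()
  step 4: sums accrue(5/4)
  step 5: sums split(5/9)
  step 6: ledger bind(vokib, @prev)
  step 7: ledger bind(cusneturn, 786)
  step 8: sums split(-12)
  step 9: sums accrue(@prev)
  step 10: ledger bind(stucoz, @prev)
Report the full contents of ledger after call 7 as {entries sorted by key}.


;; 1. ledger index() == [rut, stucoz]
;; 2. sums begin(x=46) == 46
;; 3. sums oneover() == 1/46
;; 4. sums accrue(x=5/4) == 117/92
;; 5. sums split(x=5/9) == 1053/460
;; 6. ledger bind(k=vokib, v=@prev) == nil
;; 7. ledger bind(k=cusneturn, v=786) == nil
;; 8. sums split(x=-12) == -351/1840
;; 9. sums accrue(x=@prev) == -351/920
;; 10. ledger bind(k=stucoz, v=@prev) == 2212-02-24

Answer: {cusneturn=786, rut=922, stucoz=2212-02-24, vokib=1053/460}


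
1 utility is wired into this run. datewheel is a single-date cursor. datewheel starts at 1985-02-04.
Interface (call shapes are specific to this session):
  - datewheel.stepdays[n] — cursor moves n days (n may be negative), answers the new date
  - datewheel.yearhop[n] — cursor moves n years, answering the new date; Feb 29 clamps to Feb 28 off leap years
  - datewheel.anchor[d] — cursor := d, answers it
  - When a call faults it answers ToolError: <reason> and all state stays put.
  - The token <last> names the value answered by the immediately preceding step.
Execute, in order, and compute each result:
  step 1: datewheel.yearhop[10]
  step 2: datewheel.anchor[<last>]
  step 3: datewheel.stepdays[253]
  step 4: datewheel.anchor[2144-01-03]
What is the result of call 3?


Answer: 1995-10-15

Derivation:
==> datewheel.yearhop(n: 10)
<== 1995-02-04
==> datewheel.anchor(d: <last>)
<== 1995-02-04
==> datewheel.stepdays(n: 253)
<== 1995-10-15
==> datewheel.anchor(d: 2144-01-03)
<== 2144-01-03


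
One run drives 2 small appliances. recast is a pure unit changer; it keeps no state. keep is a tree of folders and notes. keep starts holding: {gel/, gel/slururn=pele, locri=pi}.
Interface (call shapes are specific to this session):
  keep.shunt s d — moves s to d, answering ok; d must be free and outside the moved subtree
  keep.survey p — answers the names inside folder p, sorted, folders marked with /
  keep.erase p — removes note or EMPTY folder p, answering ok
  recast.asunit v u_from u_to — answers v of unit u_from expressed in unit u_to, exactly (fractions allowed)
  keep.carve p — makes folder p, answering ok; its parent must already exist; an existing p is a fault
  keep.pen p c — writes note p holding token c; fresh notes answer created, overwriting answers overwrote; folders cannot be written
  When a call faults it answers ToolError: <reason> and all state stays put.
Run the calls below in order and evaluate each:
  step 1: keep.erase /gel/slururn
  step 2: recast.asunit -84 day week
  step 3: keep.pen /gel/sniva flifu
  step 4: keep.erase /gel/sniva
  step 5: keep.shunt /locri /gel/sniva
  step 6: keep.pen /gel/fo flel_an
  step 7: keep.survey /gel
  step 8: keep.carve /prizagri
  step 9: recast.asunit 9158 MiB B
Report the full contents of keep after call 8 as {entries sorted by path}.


Answer: {gel/, gel/fo=flel_an, gel/sniva=pi, prizagri/}

Derivation:
$ keep.erase p='/gel/slururn'
= ok
$ recast.asunit v='-84' u_from='day' u_to='week'
= -12
$ keep.pen p='/gel/sniva' c='flifu'
= created
$ keep.erase p='/gel/sniva'
= ok
$ keep.shunt s='/locri' d='/gel/sniva'
= ok
$ keep.pen p='/gel/fo' c='flel_an'
= created
$ keep.survey p='/gel'
= [fo, sniva]
$ keep.carve p='/prizagri'
= ok
$ recast.asunit v='9158' u_from='MiB' u_to='B'
= 9602859008


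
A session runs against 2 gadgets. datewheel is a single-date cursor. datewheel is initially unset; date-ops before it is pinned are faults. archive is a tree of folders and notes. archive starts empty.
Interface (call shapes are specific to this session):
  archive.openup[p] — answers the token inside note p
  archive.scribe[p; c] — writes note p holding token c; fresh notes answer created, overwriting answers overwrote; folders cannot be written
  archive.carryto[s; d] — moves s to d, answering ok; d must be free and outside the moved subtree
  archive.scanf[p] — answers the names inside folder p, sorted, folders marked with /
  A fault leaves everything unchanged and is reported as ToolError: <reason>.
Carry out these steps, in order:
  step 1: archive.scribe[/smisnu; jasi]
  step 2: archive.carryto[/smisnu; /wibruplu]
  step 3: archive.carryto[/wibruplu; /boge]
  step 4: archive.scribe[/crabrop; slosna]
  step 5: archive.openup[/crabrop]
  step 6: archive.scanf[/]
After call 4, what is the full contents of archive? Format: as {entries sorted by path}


Step: scribe[p→/smisnu; c→jasi]
Result: created
Step: carryto[s→/smisnu; d→/wibruplu]
Result: ok
Step: carryto[s→/wibruplu; d→/boge]
Result: ok
Step: scribe[p→/crabrop; c→slosna]
Result: created
Step: openup[p→/crabrop]
Result: slosna
Step: scanf[p→/]
Result: [boge, crabrop]

Answer: {boge=jasi, crabrop=slosna}


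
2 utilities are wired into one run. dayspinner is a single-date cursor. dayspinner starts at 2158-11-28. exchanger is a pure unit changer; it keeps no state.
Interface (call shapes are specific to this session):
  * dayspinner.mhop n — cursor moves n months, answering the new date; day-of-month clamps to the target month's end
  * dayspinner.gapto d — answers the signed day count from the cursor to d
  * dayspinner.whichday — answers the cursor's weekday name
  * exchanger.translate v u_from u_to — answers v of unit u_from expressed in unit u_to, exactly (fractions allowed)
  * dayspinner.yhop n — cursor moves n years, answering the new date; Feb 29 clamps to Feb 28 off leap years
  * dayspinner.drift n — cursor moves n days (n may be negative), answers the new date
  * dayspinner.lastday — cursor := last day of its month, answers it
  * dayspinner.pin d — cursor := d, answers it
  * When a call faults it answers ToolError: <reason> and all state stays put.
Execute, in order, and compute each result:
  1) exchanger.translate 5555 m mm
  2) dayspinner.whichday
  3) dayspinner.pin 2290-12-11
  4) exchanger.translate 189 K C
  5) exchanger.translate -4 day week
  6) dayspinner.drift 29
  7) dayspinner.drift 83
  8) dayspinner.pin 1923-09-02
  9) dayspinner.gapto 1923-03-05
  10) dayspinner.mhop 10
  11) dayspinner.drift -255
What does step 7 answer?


>>> exchanger.translate 5555 m mm
  5555000
>>> dayspinner.whichday
  Tuesday
>>> dayspinner.pin 2290-12-11
  2290-12-11
>>> exchanger.translate 189 K C
  -1683/20
>>> exchanger.translate -4 day week
  -4/7
>>> dayspinner.drift 29
  2291-01-09
>>> dayspinner.drift 83
  2291-04-02
>>> dayspinner.pin 1923-09-02
  1923-09-02
>>> dayspinner.gapto 1923-03-05
  -181
>>> dayspinner.mhop 10
  1924-07-02
>>> dayspinner.drift -255
  1923-10-21

Answer: 2291-04-02


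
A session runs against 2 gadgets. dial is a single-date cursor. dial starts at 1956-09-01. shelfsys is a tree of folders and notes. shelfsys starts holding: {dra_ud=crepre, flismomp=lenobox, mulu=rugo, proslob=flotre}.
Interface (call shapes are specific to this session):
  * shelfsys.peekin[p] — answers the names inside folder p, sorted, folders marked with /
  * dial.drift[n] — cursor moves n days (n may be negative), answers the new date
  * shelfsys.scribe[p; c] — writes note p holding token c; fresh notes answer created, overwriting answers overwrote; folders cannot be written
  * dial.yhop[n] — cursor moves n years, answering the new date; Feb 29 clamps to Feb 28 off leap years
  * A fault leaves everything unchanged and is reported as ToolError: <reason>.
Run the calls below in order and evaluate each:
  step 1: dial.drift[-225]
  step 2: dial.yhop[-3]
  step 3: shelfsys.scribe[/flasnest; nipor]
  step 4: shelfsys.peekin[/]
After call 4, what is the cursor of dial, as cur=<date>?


% 1. dial.drift(n='-225') => 1956-01-20
% 2. dial.yhop(n='-3') => 1953-01-20
% 3. shelfsys.scribe(p='/flasnest', c='nipor') => created
% 4. shelfsys.peekin(p='/') => [dra_ud, flasnest, flismomp, mulu, proslob]

Answer: cur=1953-01-20


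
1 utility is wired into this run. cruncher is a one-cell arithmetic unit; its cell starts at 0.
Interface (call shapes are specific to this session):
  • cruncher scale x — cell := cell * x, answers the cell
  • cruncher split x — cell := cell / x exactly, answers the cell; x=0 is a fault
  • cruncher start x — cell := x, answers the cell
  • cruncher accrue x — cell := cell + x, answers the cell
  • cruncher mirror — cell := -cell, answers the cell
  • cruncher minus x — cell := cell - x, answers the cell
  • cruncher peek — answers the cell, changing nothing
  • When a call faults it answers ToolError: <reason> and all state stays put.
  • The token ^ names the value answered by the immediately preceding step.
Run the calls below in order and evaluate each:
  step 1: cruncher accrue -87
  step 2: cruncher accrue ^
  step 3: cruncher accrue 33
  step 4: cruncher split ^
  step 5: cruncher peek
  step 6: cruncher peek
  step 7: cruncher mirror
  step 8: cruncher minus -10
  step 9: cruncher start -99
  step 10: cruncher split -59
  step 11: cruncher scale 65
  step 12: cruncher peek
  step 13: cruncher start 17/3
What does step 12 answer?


Answer: 6435/59

Derivation:
% cruncher accrue x='-87'
= -87
% cruncher accrue x='^'
= -174
% cruncher accrue x='33'
= -141
% cruncher split x='^'
= 1
% cruncher peek
= 1
% cruncher peek
= 1
% cruncher mirror
= -1
% cruncher minus x='-10'
= 9
% cruncher start x='-99'
= -99
% cruncher split x='-59'
= 99/59
% cruncher scale x='65'
= 6435/59
% cruncher peek
= 6435/59
% cruncher start x='17/3'
= 17/3


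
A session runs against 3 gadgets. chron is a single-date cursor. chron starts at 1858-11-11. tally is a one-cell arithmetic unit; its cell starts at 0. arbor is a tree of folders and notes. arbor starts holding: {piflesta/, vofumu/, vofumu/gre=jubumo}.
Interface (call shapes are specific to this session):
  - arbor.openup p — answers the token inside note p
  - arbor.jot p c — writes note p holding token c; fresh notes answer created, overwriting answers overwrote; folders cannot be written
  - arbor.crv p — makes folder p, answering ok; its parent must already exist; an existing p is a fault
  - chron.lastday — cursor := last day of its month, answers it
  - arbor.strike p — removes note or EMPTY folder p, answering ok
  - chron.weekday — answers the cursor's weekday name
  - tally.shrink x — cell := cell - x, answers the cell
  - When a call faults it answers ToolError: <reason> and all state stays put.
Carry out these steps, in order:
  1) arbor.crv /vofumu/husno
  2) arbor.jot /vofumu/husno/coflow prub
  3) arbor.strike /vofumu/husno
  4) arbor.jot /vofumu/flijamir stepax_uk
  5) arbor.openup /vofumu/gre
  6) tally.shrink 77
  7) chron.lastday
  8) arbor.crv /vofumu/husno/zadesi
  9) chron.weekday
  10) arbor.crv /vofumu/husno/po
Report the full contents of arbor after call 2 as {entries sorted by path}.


Invoking arbor.crv using p: /vofumu/husno, and observe ok.
I invoke arbor.jot using p: /vofumu/husno/coflow, c: prub, which returns created.
Using arbor.strike using p: /vofumu/husno, — result: ToolError: not empty.
Then arbor.jot using p: /vofumu/flijamir, c: stepax_uk, — result: created.
I try arbor.openup using p: /vofumu/gre, yielding jubumo.
Calling tally.shrink using x: 77, and see -77.
I try chron.lastday, → 1858-11-30.
I try arbor.crv using p: /vofumu/husno/zadesi, and get ok.
Next I call chron.weekday: Tuesday.
Invoking arbor.crv using p: /vofumu/husno/po, which returns ok.

Answer: {piflesta/, vofumu/, vofumu/gre=jubumo, vofumu/husno/, vofumu/husno/coflow=prub}


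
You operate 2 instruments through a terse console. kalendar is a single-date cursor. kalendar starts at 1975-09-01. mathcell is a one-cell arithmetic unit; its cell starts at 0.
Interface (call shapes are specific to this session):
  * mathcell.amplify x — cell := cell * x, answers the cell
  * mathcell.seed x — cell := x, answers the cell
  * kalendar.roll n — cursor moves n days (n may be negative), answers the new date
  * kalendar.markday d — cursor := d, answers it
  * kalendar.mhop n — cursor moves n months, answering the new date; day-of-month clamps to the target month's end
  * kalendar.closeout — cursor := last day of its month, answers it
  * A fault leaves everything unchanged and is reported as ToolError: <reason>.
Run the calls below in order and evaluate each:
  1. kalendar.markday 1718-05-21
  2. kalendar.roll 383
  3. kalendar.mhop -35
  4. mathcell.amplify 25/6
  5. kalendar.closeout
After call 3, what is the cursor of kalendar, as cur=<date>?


I call kalendar.markday passing 1718-05-21, and get 1718-05-21.
I run kalendar.roll passing 383, which returns 1719-06-08.
I call kalendar.mhop passing -35, and observe 1716-07-08.
Then mathcell.amplify passing 25/6, yielding 0.
Next I call kalendar.closeout(), giving 1716-07-31.

Answer: cur=1716-07-08


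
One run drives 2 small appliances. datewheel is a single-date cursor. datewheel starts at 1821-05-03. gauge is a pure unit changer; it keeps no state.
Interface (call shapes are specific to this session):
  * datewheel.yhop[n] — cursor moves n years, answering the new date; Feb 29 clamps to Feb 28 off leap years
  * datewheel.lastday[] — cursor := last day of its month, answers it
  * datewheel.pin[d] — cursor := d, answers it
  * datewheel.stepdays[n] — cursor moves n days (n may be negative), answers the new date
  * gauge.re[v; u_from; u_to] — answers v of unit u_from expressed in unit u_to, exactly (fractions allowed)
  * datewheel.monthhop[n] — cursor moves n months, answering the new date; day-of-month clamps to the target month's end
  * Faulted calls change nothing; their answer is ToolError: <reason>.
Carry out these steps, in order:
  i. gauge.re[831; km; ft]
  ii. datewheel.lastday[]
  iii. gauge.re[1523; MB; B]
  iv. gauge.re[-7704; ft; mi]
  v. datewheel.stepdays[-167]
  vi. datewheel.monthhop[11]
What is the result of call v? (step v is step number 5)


Next I call re using v=831, u_from=km, u_to=ft, and get 346250000/127.
Calling lastday, — result: 1821-05-31.
Then re using v=1523, u_from=MB, u_to=B, and see 1523000000.
I run re using v=-7704, u_from=ft, u_to=mi, — result: -321/220.
I run stepdays using n=-167, giving 1820-12-15.
I try monthhop using n=11, → 1821-11-15.

Answer: 1820-12-15


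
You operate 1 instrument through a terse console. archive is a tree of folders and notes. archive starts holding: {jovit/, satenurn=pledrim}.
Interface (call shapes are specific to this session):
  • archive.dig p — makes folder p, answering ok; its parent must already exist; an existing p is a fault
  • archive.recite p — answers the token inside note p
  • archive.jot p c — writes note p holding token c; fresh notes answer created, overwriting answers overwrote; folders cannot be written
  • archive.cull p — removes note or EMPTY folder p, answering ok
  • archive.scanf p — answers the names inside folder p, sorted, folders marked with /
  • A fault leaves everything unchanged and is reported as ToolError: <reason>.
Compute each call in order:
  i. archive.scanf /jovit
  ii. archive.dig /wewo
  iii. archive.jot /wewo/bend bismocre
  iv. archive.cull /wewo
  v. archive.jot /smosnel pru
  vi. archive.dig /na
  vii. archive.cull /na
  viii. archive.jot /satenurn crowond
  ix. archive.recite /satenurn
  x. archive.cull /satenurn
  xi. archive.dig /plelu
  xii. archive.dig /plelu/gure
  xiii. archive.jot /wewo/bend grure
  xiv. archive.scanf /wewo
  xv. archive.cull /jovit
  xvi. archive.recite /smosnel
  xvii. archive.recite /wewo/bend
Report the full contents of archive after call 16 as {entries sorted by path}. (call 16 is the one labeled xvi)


Act: scanf[p=/jovit]
Obs: []
Act: dig[p=/wewo]
Obs: ok
Act: jot[p=/wewo/bend; c=bismocre]
Obs: created
Act: cull[p=/wewo]
Obs: ToolError: not empty
Act: jot[p=/smosnel; c=pru]
Obs: created
Act: dig[p=/na]
Obs: ok
Act: cull[p=/na]
Obs: ok
Act: jot[p=/satenurn; c=crowond]
Obs: overwrote
Act: recite[p=/satenurn]
Obs: crowond
Act: cull[p=/satenurn]
Obs: ok
Act: dig[p=/plelu]
Obs: ok
Act: dig[p=/plelu/gure]
Obs: ok
Act: jot[p=/wewo/bend; c=grure]
Obs: overwrote
Act: scanf[p=/wewo]
Obs: [bend]
Act: cull[p=/jovit]
Obs: ok
Act: recite[p=/smosnel]
Obs: pru
Act: recite[p=/wewo/bend]
Obs: grure

Answer: {plelu/, plelu/gure/, smosnel=pru, wewo/, wewo/bend=grure}


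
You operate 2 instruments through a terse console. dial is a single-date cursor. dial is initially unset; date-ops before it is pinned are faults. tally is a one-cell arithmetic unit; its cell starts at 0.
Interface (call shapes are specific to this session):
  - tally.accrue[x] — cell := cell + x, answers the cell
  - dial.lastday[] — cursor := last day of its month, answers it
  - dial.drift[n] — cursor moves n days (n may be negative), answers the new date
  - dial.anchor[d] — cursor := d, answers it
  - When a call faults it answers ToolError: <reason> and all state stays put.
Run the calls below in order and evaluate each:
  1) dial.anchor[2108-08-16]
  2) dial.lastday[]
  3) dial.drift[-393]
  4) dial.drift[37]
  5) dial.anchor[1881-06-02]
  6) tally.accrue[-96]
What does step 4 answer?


>>> dial.anchor d: 2108-08-16
:: 2108-08-16
>>> dial.lastday
:: 2108-08-31
>>> dial.drift n: -393
:: 2107-08-04
>>> dial.drift n: 37
:: 2107-09-10
>>> dial.anchor d: 1881-06-02
:: 1881-06-02
>>> tally.accrue x: -96
:: -96

Answer: 2107-09-10


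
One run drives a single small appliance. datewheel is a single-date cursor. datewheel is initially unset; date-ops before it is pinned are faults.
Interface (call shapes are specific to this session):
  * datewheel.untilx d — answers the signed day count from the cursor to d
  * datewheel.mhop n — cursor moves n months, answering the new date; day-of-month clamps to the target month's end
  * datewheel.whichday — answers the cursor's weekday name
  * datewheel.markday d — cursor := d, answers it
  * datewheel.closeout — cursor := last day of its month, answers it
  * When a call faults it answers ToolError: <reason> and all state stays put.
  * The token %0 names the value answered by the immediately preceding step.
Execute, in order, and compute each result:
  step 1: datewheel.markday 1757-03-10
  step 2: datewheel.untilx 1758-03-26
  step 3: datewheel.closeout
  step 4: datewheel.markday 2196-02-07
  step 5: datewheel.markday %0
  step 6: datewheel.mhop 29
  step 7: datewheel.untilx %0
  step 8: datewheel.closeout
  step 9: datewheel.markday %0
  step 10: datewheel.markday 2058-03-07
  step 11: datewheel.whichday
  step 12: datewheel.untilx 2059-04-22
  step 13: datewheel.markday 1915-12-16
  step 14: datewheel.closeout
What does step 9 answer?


Calling datewheel.markday with d: 1757-03-10, — result: 1757-03-10.
I invoke datewheel.untilx with d: 1758-03-26, which returns 381.
Now I run datewheel.closeout(), and see 1757-03-31.
I call datewheel.markday with d: 2196-02-07, yielding 2196-02-07.
Calling datewheel.markday with d: %0, — result: 2196-02-07.
I use datewheel.mhop with n: 29, yielding 2198-07-07.
Now I run datewheel.untilx with d: %0, and observe 0.
Next I call datewheel.closeout, yielding 2198-07-31.
I call datewheel.markday with d: %0, which returns 2198-07-31.
Invoking datewheel.markday with d: 2058-03-07, — result: 2058-03-07.
I try datewheel.whichday, giving Thursday.
Then datewheel.untilx with d: 2059-04-22, giving 411.
I invoke datewheel.markday with d: 1915-12-16: 1915-12-16.
I use datewheel.closeout, and see 1915-12-31.

Answer: 2198-07-31


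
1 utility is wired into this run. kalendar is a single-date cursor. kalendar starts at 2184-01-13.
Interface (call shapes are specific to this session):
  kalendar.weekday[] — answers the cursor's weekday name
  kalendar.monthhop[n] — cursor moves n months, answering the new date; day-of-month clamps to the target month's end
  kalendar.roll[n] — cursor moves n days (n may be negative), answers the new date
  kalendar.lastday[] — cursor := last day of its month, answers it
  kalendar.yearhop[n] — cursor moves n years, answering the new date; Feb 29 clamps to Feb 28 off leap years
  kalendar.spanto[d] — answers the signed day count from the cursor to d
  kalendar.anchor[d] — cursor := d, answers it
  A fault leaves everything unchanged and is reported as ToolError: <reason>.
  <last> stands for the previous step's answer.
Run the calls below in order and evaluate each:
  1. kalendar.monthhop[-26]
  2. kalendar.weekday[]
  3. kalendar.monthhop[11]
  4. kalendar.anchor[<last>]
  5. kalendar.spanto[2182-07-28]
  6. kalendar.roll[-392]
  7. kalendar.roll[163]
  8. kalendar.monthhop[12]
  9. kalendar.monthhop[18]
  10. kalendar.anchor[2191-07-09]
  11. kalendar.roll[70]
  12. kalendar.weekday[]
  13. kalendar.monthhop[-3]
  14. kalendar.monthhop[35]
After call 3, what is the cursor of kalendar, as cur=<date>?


Answer: cur=2182-10-13

Derivation:
-> kalendar.monthhop(n='-26')
<- 2181-11-13
-> kalendar.weekday()
<- Tuesday
-> kalendar.monthhop(n='11')
<- 2182-10-13
-> kalendar.anchor(d='<last>')
<- 2182-10-13
-> kalendar.spanto(d='2182-07-28')
<- -77
-> kalendar.roll(n='-392')
<- 2181-09-16
-> kalendar.roll(n='163')
<- 2182-02-26
-> kalendar.monthhop(n='12')
<- 2183-02-26
-> kalendar.monthhop(n='18')
<- 2184-08-26
-> kalendar.anchor(d='2191-07-09')
<- 2191-07-09
-> kalendar.roll(n='70')
<- 2191-09-17
-> kalendar.weekday()
<- Saturday
-> kalendar.monthhop(n='-3')
<- 2191-06-17
-> kalendar.monthhop(n='35')
<- 2194-05-17


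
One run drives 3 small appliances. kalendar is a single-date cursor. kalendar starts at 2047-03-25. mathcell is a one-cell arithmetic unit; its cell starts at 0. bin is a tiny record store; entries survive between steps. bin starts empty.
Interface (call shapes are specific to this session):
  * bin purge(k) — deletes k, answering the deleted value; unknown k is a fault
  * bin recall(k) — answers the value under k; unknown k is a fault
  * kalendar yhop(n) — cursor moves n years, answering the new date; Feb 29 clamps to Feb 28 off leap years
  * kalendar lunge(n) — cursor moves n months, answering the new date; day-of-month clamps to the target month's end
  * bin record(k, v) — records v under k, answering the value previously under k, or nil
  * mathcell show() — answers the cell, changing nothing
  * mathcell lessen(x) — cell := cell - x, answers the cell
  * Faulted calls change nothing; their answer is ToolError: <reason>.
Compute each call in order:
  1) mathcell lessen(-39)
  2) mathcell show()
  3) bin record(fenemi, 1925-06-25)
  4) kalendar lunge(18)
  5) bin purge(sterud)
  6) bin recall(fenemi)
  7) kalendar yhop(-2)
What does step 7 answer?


Answer: 2046-09-25

Derivation:
Now I run mathcell lessen using x=-39, which returns 39.
Then mathcell show, → 39.
Calling bin record using k=fenemi, v=1925-06-25, — result: nil.
I use kalendar lunge using n=18, and see 2048-09-25.
Calling bin purge using k=sterud, and observe ToolError: no such key sterud.
I try bin recall using k=fenemi, — result: 1925-06-25.
I invoke kalendar yhop using n=-2, and get 2046-09-25.


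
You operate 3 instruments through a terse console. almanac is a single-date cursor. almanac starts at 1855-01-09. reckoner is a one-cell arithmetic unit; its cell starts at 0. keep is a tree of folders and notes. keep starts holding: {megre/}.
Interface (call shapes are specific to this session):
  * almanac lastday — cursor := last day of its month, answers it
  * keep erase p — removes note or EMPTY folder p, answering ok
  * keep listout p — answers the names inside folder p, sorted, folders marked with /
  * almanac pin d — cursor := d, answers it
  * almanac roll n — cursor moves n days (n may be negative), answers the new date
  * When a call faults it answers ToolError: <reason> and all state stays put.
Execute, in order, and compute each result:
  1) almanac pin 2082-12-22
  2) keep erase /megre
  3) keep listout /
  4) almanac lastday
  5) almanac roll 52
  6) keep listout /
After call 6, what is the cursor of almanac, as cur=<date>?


Invoking almanac pin with d=2082-12-22, and get 2082-12-22.
Next I call keep erase with p=/megre, and get ok.
Invoking keep listout with p=/, yielding [].
Next I call almanac lastday(), which returns 2082-12-31.
I use almanac roll with n=52, → 2083-02-21.
Next I call keep listout with p=/, and see [].

Answer: cur=2083-02-21


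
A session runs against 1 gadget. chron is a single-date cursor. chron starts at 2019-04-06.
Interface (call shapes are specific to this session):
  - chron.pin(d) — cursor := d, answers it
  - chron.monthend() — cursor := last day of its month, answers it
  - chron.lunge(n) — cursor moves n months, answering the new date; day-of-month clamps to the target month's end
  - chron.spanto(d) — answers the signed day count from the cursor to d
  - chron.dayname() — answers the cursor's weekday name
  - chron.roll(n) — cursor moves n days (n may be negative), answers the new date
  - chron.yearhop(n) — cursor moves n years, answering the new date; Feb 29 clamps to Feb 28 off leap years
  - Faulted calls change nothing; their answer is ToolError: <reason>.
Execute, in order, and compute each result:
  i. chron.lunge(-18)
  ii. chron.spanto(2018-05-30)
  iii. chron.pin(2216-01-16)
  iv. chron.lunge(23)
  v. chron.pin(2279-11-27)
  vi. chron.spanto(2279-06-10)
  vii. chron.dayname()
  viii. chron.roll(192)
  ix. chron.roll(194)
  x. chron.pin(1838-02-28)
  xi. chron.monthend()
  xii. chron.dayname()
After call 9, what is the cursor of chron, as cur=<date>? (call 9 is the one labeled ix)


Answer: cur=2280-12-17

Derivation:
! chron.lunge(n='-18') : 2017-10-06
! chron.spanto(d='2018-05-30') : 236
! chron.pin(d='2216-01-16') : 2216-01-16
! chron.lunge(n='23') : 2217-12-16
! chron.pin(d='2279-11-27') : 2279-11-27
! chron.spanto(d='2279-06-10') : -170
! chron.dayname() : Thursday
! chron.roll(n='192') : 2280-06-06
! chron.roll(n='194') : 2280-12-17
! chron.pin(d='1838-02-28') : 1838-02-28
! chron.monthend() : 1838-02-28
! chron.dayname() : Wednesday


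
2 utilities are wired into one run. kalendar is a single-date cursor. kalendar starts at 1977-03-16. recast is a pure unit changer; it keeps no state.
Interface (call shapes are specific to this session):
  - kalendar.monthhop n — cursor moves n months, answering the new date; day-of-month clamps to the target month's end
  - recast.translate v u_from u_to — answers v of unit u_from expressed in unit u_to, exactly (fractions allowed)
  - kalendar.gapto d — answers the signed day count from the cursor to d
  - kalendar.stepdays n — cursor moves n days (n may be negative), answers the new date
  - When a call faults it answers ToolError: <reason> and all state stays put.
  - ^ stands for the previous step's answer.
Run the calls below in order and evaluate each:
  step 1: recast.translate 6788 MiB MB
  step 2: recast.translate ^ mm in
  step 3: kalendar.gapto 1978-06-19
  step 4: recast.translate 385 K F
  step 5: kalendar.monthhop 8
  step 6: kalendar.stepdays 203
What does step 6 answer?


Answer: 1978-06-07

Derivation:
→ translate(v='6788', u_from='MiB', u_to='MB')
← 111214592/15625
→ translate(v='^', u_from='mm', u_to='in')
← 111214592/396875
→ gapto(d='1978-06-19')
← 460
→ translate(v='385', u_from='K', u_to='F')
← 23333/100
→ monthhop(n='8')
← 1977-11-16
→ stepdays(n='203')
← 1978-06-07


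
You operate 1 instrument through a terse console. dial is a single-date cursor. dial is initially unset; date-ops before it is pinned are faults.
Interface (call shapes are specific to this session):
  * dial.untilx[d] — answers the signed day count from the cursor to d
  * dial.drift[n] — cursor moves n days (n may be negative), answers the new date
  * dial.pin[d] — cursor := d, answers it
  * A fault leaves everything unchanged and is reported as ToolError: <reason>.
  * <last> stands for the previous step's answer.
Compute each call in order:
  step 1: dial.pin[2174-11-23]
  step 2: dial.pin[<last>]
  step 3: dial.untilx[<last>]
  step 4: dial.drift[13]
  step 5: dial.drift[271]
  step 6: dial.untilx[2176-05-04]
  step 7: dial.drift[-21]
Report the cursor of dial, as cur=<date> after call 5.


>>> pin d: 2174-11-23
:: 2174-11-23
>>> pin d: <last>
:: 2174-11-23
>>> untilx d: <last>
:: 0
>>> drift n: 13
:: 2174-12-06
>>> drift n: 271
:: 2175-09-03
>>> untilx d: 2176-05-04
:: 244
>>> drift n: -21
:: 2175-08-13

Answer: cur=2175-09-03


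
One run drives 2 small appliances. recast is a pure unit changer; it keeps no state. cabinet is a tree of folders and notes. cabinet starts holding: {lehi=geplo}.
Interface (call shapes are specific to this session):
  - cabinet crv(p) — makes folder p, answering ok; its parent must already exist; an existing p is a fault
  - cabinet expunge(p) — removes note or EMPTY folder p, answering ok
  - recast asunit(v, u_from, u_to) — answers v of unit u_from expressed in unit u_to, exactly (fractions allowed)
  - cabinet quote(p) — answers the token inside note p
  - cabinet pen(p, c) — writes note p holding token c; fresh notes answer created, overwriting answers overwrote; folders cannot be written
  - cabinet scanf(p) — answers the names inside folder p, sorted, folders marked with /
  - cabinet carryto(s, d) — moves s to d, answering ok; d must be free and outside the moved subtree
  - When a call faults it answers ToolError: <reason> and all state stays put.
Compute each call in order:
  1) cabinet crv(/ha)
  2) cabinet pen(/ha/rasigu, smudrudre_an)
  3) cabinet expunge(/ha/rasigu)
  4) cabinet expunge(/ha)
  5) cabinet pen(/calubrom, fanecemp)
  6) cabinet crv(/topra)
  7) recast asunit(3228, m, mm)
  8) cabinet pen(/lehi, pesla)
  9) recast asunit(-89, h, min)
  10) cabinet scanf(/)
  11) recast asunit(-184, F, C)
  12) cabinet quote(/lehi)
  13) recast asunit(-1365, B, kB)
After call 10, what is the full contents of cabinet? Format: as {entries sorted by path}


Answer: {calubrom=fanecemp, lehi=pesla, topra/}

Derivation:
~$ cabinet crv p=/ha
  ok
~$ cabinet pen p=/ha/rasigu c=smudrudre_an
  created
~$ cabinet expunge p=/ha/rasigu
  ok
~$ cabinet expunge p=/ha
  ok
~$ cabinet pen p=/calubrom c=fanecemp
  created
~$ cabinet crv p=/topra
  ok
~$ recast asunit v=3228 u_from=m u_to=mm
  3228000
~$ cabinet pen p=/lehi c=pesla
  overwrote
~$ recast asunit v=-89 u_from=h u_to=min
  -5340
~$ cabinet scanf p=/
  [calubrom, lehi, topra/]
~$ recast asunit v=-184 u_from=F u_to=C
  -120
~$ cabinet quote p=/lehi
  pesla
~$ recast asunit v=-1365 u_from=B u_to=kB
  -273/200


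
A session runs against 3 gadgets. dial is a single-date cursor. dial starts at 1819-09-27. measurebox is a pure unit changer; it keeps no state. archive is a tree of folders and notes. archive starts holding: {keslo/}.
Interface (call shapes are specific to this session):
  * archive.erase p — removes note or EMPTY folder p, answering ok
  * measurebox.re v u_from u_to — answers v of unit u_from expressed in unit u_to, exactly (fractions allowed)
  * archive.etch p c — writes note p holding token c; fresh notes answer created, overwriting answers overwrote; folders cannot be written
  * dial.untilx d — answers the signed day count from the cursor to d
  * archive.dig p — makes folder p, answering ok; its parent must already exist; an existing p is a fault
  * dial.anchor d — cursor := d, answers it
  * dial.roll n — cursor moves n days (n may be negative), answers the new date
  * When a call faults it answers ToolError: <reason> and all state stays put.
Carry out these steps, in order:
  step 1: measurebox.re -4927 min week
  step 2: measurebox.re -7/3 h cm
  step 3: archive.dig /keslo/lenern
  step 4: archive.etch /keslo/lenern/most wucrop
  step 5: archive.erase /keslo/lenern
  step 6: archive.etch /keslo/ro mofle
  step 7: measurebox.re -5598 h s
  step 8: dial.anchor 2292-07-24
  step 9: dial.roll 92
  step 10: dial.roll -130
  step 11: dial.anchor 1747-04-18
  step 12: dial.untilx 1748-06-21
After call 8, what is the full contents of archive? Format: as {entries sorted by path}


-> re(v: -4927, u_from: min, u_to: week)
<- -4927/10080
-> re(v: -7/3, u_from: h, u_to: cm)
<- ToolError: incompatible units
-> dig(p: /keslo/lenern)
<- ok
-> etch(p: /keslo/lenern/most, c: wucrop)
<- created
-> erase(p: /keslo/lenern)
<- ToolError: not empty
-> etch(p: /keslo/ro, c: mofle)
<- created
-> re(v: -5598, u_from: h, u_to: s)
<- -20152800
-> anchor(d: 2292-07-24)
<- 2292-07-24
-> roll(n: 92)
<- 2292-10-24
-> roll(n: -130)
<- 2292-06-16
-> anchor(d: 1747-04-18)
<- 1747-04-18
-> untilx(d: 1748-06-21)
<- 430

Answer: {keslo/, keslo/lenern/, keslo/lenern/most=wucrop, keslo/ro=mofle}


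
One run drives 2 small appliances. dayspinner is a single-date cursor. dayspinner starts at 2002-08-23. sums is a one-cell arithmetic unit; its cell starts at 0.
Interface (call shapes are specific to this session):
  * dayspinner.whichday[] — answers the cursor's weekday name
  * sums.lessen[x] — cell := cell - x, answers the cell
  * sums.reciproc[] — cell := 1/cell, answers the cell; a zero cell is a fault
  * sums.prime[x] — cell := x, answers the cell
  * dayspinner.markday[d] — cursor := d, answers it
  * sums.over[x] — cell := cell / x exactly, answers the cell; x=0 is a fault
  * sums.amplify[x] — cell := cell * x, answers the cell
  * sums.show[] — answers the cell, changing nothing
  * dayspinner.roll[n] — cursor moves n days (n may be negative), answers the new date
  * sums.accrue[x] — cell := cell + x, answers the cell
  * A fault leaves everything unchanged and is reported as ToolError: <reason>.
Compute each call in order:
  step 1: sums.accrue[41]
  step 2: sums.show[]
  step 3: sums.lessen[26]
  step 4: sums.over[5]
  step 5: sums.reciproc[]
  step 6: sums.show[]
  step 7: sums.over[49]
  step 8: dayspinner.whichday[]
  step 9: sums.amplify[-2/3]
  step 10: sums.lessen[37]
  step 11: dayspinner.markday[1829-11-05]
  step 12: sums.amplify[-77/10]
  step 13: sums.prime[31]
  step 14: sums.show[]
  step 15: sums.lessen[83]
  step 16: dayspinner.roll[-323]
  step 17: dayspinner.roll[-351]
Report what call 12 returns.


Answer: 179509/630

Derivation:
I try accrue(41), and get 41.
I try show, and see 41.
Calling lessen(26), — result: 15.
I call over(5), → 3.
I invoke reciproc(), — result: 1/3.
I use show(), — result: 1/3.
Now I run over(49), and observe 1/147.
Now I run whichday(), → Friday.
Using amplify(-2/3): -2/441.
I call lessen(37), giving -16319/441.
Invoking markday(1829-11-05), and see 1829-11-05.
Then amplify(-77/10), yielding 179509/630.
I use prime(31), and get 31.
Next I call show, and see 31.
Then lessen(83), — result: -52.
Next I call roll(-323), which returns 1828-12-17.
I invoke roll(-351), which returns 1828-01-01.


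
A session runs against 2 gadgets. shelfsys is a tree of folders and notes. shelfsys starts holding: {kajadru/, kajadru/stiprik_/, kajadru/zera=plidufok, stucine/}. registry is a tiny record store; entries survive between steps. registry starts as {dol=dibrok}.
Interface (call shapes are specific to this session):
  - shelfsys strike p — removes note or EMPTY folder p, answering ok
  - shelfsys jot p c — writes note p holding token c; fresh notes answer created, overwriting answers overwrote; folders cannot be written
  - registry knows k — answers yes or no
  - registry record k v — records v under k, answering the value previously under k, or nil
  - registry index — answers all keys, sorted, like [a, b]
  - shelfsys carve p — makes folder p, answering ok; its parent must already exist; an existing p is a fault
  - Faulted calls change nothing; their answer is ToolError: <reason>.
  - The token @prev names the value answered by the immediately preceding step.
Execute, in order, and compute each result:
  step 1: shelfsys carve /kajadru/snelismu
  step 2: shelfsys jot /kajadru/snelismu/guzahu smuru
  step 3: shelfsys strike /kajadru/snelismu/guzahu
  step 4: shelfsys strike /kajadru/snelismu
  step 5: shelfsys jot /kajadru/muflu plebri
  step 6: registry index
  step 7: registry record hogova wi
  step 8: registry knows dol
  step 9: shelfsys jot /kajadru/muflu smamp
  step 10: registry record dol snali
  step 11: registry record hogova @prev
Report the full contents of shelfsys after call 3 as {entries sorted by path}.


Answer: {kajadru/, kajadru/snelismu/, kajadru/stiprik_/, kajadru/zera=plidufok, stucine/}

Derivation:
-> shelfsys carve(/kajadru/snelismu)
<- ok
-> shelfsys jot(/kajadru/snelismu/guzahu, smuru)
<- created
-> shelfsys strike(/kajadru/snelismu/guzahu)
<- ok
-> shelfsys strike(/kajadru/snelismu)
<- ok
-> shelfsys jot(/kajadru/muflu, plebri)
<- created
-> registry index()
<- [dol]
-> registry record(hogova, wi)
<- nil
-> registry knows(dol)
<- yes
-> shelfsys jot(/kajadru/muflu, smamp)
<- overwrote
-> registry record(dol, snali)
<- dibrok
-> registry record(hogova, @prev)
<- wi
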